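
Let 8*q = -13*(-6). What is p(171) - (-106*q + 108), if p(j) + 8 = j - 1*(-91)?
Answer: 2359/2 ≈ 1179.5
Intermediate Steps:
q = 39/4 (q = (-13*(-6))/8 = (⅛)*78 = 39/4 ≈ 9.7500)
p(j) = 83 + j (p(j) = -8 + (j - 1*(-91)) = -8 + (j + 91) = -8 + (91 + j) = 83 + j)
p(171) - (-106*q + 108) = (83 + 171) - (-106*39/4 + 108) = 254 - (-2067/2 + 108) = 254 - 1*(-1851/2) = 254 + 1851/2 = 2359/2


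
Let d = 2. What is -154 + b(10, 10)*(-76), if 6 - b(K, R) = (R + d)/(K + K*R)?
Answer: -33094/55 ≈ -601.71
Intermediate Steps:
b(K, R) = 6 - (2 + R)/(K + K*R) (b(K, R) = 6 - (R + 2)/(K + K*R) = 6 - (2 + R)/(K + K*R))
-154 + b(10, 10)*(-76) = -154 + ((-2 - 1*10 + 6*10 + 6*10*10)/(10*(1 + 10)))*(-76) = -154 + ((1/10)*(-2 - 10 + 60 + 600)/11)*(-76) = -154 + ((1/10)*(1/11)*648)*(-76) = -154 + (324/55)*(-76) = -154 - 24624/55 = -33094/55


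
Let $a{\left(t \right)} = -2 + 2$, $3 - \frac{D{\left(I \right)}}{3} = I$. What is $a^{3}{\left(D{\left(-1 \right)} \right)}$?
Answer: $0$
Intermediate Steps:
$D{\left(I \right)} = 9 - 3 I$
$a{\left(t \right)} = 0$
$a^{3}{\left(D{\left(-1 \right)} \right)} = 0^{3} = 0$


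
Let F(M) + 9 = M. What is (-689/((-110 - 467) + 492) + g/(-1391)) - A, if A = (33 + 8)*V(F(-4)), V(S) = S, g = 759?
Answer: 63913139/118235 ≈ 540.56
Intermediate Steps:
F(M) = -9 + M
A = -533 (A = (33 + 8)*(-9 - 4) = 41*(-13) = -533)
(-689/((-110 - 467) + 492) + g/(-1391)) - A = (-689/((-110 - 467) + 492) + 759/(-1391)) - 1*(-533) = (-689/(-577 + 492) + 759*(-1/1391)) + 533 = (-689/(-85) - 759/1391) + 533 = (-689*(-1/85) - 759/1391) + 533 = (689/85 - 759/1391) + 533 = 893884/118235 + 533 = 63913139/118235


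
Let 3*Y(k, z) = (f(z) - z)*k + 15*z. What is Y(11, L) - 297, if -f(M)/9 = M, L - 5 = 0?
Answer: -1366/3 ≈ -455.33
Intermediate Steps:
L = 5 (L = 5 + 0 = 5)
f(M) = -9*M
Y(k, z) = 5*z - 10*k*z/3 (Y(k, z) = ((-9*z - z)*k + 15*z)/3 = ((-10*z)*k + 15*z)/3 = (-10*k*z + 15*z)/3 = (15*z - 10*k*z)/3 = 5*z - 10*k*z/3)
Y(11, L) - 297 = (5/3)*5*(3 - 2*11) - 297 = (5/3)*5*(3 - 22) - 297 = (5/3)*5*(-19) - 297 = -475/3 - 297 = -1366/3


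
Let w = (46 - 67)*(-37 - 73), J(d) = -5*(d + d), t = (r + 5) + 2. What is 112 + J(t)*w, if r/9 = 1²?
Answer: -369488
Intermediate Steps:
r = 9 (r = 9*1² = 9*1 = 9)
t = 16 (t = (9 + 5) + 2 = 14 + 2 = 16)
J(d) = -10*d
w = 2310 (w = -21*(-110) = 2310)
112 + J(t)*w = 112 - 10*16*2310 = 112 - 160*2310 = 112 - 369600 = -369488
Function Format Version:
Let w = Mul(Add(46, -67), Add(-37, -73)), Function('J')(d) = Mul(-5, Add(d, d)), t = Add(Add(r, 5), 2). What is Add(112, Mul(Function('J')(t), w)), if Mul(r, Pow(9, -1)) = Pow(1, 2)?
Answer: -369488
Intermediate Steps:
r = 9 (r = Mul(9, Pow(1, 2)) = Mul(9, 1) = 9)
t = 16 (t = Add(Add(9, 5), 2) = Add(14, 2) = 16)
Function('J')(d) = Mul(-10, d) (Function('J')(d) = Mul(-5, Mul(2, d)) = Mul(-10, d))
w = 2310 (w = Mul(-21, -110) = 2310)
Add(112, Mul(Function('J')(t), w)) = Add(112, Mul(Mul(-10, 16), 2310)) = Add(112, Mul(-160, 2310)) = Add(112, -369600) = -369488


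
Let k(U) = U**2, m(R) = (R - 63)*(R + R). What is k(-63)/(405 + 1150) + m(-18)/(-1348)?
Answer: 203958/524035 ≈ 0.38921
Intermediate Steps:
m(R) = 2*R*(-63 + R) (m(R) = (-63 + R)*(2*R) = 2*R*(-63 + R))
k(-63)/(405 + 1150) + m(-18)/(-1348) = (-63)**2/(405 + 1150) + (2*(-18)*(-63 - 18))/(-1348) = 3969/1555 + (2*(-18)*(-81))*(-1/1348) = 3969*(1/1555) + 2916*(-1/1348) = 3969/1555 - 729/337 = 203958/524035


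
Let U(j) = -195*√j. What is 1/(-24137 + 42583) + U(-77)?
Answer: 1/18446 - 195*I*√77 ≈ 5.4212e-5 - 1711.1*I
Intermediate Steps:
1/(-24137 + 42583) + U(-77) = 1/(-24137 + 42583) - 195*I*√77 = 1/18446 - 195*I*√77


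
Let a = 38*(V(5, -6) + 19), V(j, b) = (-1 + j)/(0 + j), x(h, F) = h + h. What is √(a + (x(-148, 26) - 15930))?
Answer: 2*I*√96710/5 ≈ 124.39*I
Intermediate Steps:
x(h, F) = 2*h
V(j, b) = (-1 + j)/j
a = 3762/5 (a = 38*((-1 + 5)/5 + 19) = 38*((⅕)*4 + 19) = 38*(⅘ + 19) = 38*(99/5) = 3762/5 ≈ 752.40)
√(a + (x(-148, 26) - 15930)) = √(3762/5 + (2*(-148) - 15930)) = √(3762/5 + (-296 - 15930)) = √(3762/5 - 16226) = √(-77368/5) = 2*I*√96710/5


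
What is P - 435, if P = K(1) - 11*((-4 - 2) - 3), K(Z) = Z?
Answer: -335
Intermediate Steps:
P = 100 (P = 1 - 11*((-4 - 2) - 3) = 1 - 11*(-6 - 3) = 1 - 11*(-9) = 1 + 99 = 100)
P - 435 = 100 - 435 = -335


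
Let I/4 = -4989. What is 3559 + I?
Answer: -16397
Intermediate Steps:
I = -19956 (I = 4*(-4989) = -19956)
3559 + I = 3559 - 19956 = -16397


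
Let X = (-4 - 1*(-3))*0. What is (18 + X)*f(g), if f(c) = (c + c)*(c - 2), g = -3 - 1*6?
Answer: 3564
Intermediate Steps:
X = 0 (X = (-4 + 3)*0 = -1*0 = 0)
g = -9 (g = -3 - 6 = -9)
f(c) = 2*c*(-2 + c) (f(c) = (2*c)*(-2 + c) = 2*c*(-2 + c))
(18 + X)*f(g) = (18 + 0)*(2*(-9)*(-2 - 9)) = 18*(2*(-9)*(-11)) = 18*198 = 3564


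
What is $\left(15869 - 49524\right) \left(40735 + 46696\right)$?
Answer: $-2942490305$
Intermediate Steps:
$\left(15869 - 49524\right) \left(40735 + 46696\right) = \left(-33655\right) 87431 = -2942490305$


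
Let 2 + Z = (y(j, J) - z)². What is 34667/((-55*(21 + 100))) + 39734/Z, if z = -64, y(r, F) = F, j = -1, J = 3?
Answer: 108878941/29860985 ≈ 3.6462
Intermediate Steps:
Z = 4487 (Z = -2 + (3 - 1*(-64))² = -2 + (3 + 64)² = -2 + 67² = -2 + 4489 = 4487)
34667/((-55*(21 + 100))) + 39734/Z = 34667/((-55*(21 + 100))) + 39734/4487 = 34667/((-55*121)) + 39734*(1/4487) = 34667/(-6655) + 39734/4487 = 34667*(-1/6655) + 39734/4487 = -34667/6655 + 39734/4487 = 108878941/29860985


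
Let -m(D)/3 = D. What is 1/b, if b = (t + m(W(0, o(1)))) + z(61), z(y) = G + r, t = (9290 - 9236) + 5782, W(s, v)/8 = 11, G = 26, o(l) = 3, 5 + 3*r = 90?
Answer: 3/16879 ≈ 0.00017774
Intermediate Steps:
r = 85/3 (r = -5/3 + (⅓)*90 = -5/3 + 30 = 85/3 ≈ 28.333)
W(s, v) = 88 (W(s, v) = 8*11 = 88)
m(D) = -3*D
t = 5836 (t = 54 + 5782 = 5836)
z(y) = 163/3 (z(y) = 26 + 85/3 = 163/3)
b = 16879/3 (b = (5836 - 3*88) + 163/3 = (5836 - 264) + 163/3 = 5572 + 163/3 = 16879/3 ≈ 5626.3)
1/b = 1/(16879/3) = 3/16879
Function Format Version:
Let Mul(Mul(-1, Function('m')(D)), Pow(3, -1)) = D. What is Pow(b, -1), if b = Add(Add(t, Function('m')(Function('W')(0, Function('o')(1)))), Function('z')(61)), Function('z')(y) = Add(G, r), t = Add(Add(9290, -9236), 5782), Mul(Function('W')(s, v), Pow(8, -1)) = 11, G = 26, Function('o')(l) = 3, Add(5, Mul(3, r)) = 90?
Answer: Rational(3, 16879) ≈ 0.00017774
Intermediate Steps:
r = Rational(85, 3) (r = Add(Rational(-5, 3), Mul(Rational(1, 3), 90)) = Add(Rational(-5, 3), 30) = Rational(85, 3) ≈ 28.333)
Function('W')(s, v) = 88 (Function('W')(s, v) = Mul(8, 11) = 88)
Function('m')(D) = Mul(-3, D)
t = 5836 (t = Add(54, 5782) = 5836)
Function('z')(y) = Rational(163, 3) (Function('z')(y) = Add(26, Rational(85, 3)) = Rational(163, 3))
b = Rational(16879, 3) (b = Add(Add(5836, Mul(-3, 88)), Rational(163, 3)) = Add(Add(5836, -264), Rational(163, 3)) = Add(5572, Rational(163, 3)) = Rational(16879, 3) ≈ 5626.3)
Pow(b, -1) = Pow(Rational(16879, 3), -1) = Rational(3, 16879)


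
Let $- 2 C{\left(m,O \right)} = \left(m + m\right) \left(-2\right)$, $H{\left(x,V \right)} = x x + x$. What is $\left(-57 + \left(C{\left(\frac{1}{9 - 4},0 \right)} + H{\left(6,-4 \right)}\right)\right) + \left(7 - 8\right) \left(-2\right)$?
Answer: $- \frac{63}{5} \approx -12.6$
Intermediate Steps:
$H{\left(x,V \right)} = x + x^{2}$ ($H{\left(x,V \right)} = x^{2} + x = x + x^{2}$)
$C{\left(m,O \right)} = 2 m$ ($C{\left(m,O \right)} = - \frac{\left(m + m\right) \left(-2\right)}{2} = - \frac{2 m \left(-2\right)}{2} = - \frac{\left(-4\right) m}{2} = 2 m$)
$\left(-57 + \left(C{\left(\frac{1}{9 - 4},0 \right)} + H{\left(6,-4 \right)}\right)\right) + \left(7 - 8\right) \left(-2\right) = \left(-57 + \left(\frac{2}{9 - 4} + 6 \left(1 + 6\right)\right)\right) + \left(7 - 8\right) \left(-2\right) = \left(-57 + \left(\frac{2}{5} + 6 \cdot 7\right)\right) - -2 = \left(-57 + \left(2 \cdot \frac{1}{5} + 42\right)\right) + 2 = \left(-57 + \left(\frac{2}{5} + 42\right)\right) + 2 = \left(-57 + \frac{212}{5}\right) + 2 = - \frac{73}{5} + 2 = - \frac{63}{5}$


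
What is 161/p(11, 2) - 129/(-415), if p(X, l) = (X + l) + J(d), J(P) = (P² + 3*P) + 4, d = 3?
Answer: 2038/415 ≈ 4.9108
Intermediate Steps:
J(P) = 4 + P² + 3*P
p(X, l) = 22 + X + l (p(X, l) = (X + l) + (4 + 3² + 3*3) = (X + l) + (4 + 9 + 9) = (X + l) + 22 = 22 + X + l)
161/p(11, 2) - 129/(-415) = 161/(22 + 11 + 2) - 129/(-415) = 161/35 - 129*(-1/415) = 161*(1/35) + 129/415 = 23/5 + 129/415 = 2038/415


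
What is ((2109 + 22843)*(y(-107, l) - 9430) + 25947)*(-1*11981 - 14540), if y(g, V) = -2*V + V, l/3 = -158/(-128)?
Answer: 49936669556147/8 ≈ 6.2421e+12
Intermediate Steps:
l = 237/64 (l = 3*(-158/(-128)) = 3*(-158*(-1/128)) = 3*(79/64) = 237/64 ≈ 3.7031)
y(g, V) = -V
((2109 + 22843)*(y(-107, l) - 9430) + 25947)*(-1*11981 - 14540) = ((2109 + 22843)*(-1*237/64 - 9430) + 25947)*(-1*11981 - 14540) = (24952*(-237/64 - 9430) + 25947)*(-11981 - 14540) = (24952*(-603757/64) + 25947)*(-26521) = (-1883118083/8 + 25947)*(-26521) = -1882910507/8*(-26521) = 49936669556147/8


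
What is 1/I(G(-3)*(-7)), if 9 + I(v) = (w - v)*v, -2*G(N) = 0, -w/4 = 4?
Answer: -1/9 ≈ -0.11111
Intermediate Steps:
w = -16 (w = -4*4 = -16)
G(N) = 0 (G(N) = -1/2*0 = 0)
I(v) = -9 + v*(-16 - v) (I(v) = -9 + (-16 - v)*v = -9 + v*(-16 - v))
1/I(G(-3)*(-7)) = 1/(-9 - (0*(-7))**2 - 0*(-7)) = 1/(-9 - 1*0**2 - 16*0) = 1/(-9 - 1*0 + 0) = 1/(-9 + 0 + 0) = 1/(-9) = -1/9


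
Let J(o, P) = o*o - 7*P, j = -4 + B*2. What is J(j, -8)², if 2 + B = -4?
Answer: 97344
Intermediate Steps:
B = -6 (B = -2 - 4 = -6)
j = -16 (j = -4 - 6*2 = -4 - 12 = -16)
J(o, P) = o² - 7*P
J(j, -8)² = ((-16)² - 7*(-8))² = (256 + 56)² = 312² = 97344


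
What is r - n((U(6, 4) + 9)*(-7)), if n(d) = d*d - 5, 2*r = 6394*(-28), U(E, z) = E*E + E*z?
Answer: -322800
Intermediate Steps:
U(E, z) = E**2 + E*z
r = -89516 (r = (6394*(-28))/2 = (1/2)*(-179032) = -89516)
n(d) = -5 + d**2 (n(d) = d**2 - 5 = -5 + d**2)
r - n((U(6, 4) + 9)*(-7)) = -89516 - (-5 + ((6*(6 + 4) + 9)*(-7))**2) = -89516 - (-5 + ((6*10 + 9)*(-7))**2) = -89516 - (-5 + ((60 + 9)*(-7))**2) = -89516 - (-5 + (69*(-7))**2) = -89516 - (-5 + (-483)**2) = -89516 - (-5 + 233289) = -89516 - 1*233284 = -89516 - 233284 = -322800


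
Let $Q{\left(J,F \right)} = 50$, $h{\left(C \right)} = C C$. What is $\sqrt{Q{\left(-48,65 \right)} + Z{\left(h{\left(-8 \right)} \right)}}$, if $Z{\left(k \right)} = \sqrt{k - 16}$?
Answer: $\sqrt{50 + 4 \sqrt{3}} \approx 7.5451$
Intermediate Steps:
$h{\left(C \right)} = C^{2}$
$Z{\left(k \right)} = \sqrt{-16 + k}$
$\sqrt{Q{\left(-48,65 \right)} + Z{\left(h{\left(-8 \right)} \right)}} = \sqrt{50 + \sqrt{-16 + \left(-8\right)^{2}}} = \sqrt{50 + \sqrt{-16 + 64}} = \sqrt{50 + \sqrt{48}} = \sqrt{50 + 4 \sqrt{3}}$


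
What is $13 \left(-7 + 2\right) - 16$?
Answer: $-81$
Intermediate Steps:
$13 \left(-7 + 2\right) - 16 = 13 \left(-5\right) - 16 = -65 - 16 = -81$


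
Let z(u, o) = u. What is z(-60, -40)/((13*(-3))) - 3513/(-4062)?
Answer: 42303/17602 ≈ 2.4033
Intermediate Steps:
z(-60, -40)/((13*(-3))) - 3513/(-4062) = -60/(13*(-3)) - 3513/(-4062) = -60/(-39) - 3513*(-1/4062) = -60*(-1/39) + 1171/1354 = 20/13 + 1171/1354 = 42303/17602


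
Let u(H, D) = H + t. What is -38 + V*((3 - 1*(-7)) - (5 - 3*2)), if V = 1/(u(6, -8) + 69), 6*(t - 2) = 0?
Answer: -265/7 ≈ -37.857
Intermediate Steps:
t = 2 (t = 2 + (⅙)*0 = 2 + 0 = 2)
u(H, D) = 2 + H (u(H, D) = H + 2 = 2 + H)
V = 1/77 (V = 1/((2 + 6) + 69) = 1/(8 + 69) = 1/77 ≈ 0.012987)
-38 + V*((3 - 1*(-7)) - (5 - 3*2)) = -38 + ((3 - 1*(-7)) - (5 - 3*2))/77 = -38 + ((3 + 7) - (5 - 6))/77 = -38 + (10 - 1*(-1))/77 = -38 + (10 + 1)/77 = -38 + (1/77)*11 = -38 + ⅐ = -265/7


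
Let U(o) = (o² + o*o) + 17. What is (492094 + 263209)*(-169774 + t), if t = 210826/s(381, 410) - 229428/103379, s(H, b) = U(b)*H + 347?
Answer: -849075316419401825698583/6621374501048 ≈ -1.2823e+11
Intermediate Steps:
U(o) = 17 + 2*o² (U(o) = (o² + o²) + 17 = 2*o² + 17 = 17 + 2*o²)
s(H, b) = 347 + H*(17 + 2*b²) (s(H, b) = (17 + 2*b²)*H + 347 = H*(17 + 2*b²) + 347 = 347 + H*(17 + 2*b²))
t = -14683853948609/6621374501048 (t = 210826/(347 + 381*(17 + 2*410²)) - 229428/103379 = 210826/(347 + 381*(17 + 2*168100)) - 229428*1/103379 = 210826/(347 + 381*(17 + 336200)) - 229428/103379 = 210826/(347 + 381*336217) - 229428/103379 = 210826/(347 + 128098677) - 229428/103379 = 210826/128099024 - 229428/103379 = 210826*(1/128099024) - 229428/103379 = 105413/64049512 - 229428/103379 = -14683853948609/6621374501048 ≈ -2.2176)
(492094 + 263209)*(-169774 + t) = (492094 + 263209)*(-169774 - 14683853948609/6621374501048) = 755303*(-1124151918394871761/6621374501048) = -849075316419401825698583/6621374501048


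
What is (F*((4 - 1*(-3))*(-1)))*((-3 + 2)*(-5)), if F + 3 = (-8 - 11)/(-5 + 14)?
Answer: 1610/9 ≈ 178.89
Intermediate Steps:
F = -46/9 (F = -3 + (-8 - 11)/(-5 + 14) = -3 - 19/9 = -46/9 ≈ -5.1111)
(F*((4 - 1*(-3))*(-1)))*((-3 + 2)*(-5)) = (-46*(4 - 1*(-3))*(-1)/9)*((-3 + 2)*(-5)) = (-46*(4 + 3)*(-1)/9)*(-1*(-5)) = -322*(-1)/9*5 = -46/9*(-7)*5 = (322/9)*5 = 1610/9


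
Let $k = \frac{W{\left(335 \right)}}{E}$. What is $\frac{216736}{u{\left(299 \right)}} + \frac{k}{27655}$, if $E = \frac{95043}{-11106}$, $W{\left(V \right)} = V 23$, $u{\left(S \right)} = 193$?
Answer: $\frac{37977030474770}{33818928923} \approx 1123.0$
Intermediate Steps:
$W{\left(V \right)} = 23 V$
$E = - \frac{31681}{3702}$ ($E = 95043 \left(- \frac{1}{11106}\right) = - \frac{31681}{3702} \approx -8.5578$)
$k = - \frac{28523910}{31681}$ ($k = \frac{23 \cdot 335}{- \frac{31681}{3702}} = 7705 \left(- \frac{3702}{31681}\right) = - \frac{28523910}{31681} \approx -900.35$)
$\frac{216736}{u{\left(299 \right)}} + \frac{k}{27655} = \frac{216736}{193} - \frac{28523910}{31681 \cdot 27655} = 216736 \cdot \frac{1}{193} - \frac{5704782}{175227611} = \frac{216736}{193} - \frac{5704782}{175227611} = \frac{37977030474770}{33818928923}$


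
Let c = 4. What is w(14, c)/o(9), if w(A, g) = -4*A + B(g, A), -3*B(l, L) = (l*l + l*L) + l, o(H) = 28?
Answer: -61/21 ≈ -2.9048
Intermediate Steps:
B(l, L) = -l/3 - l**2/3 - L*l/3 (B(l, L) = -((l*l + l*L) + l)/3 = -((l**2 + L*l) + l)/3 = -(l + l**2 + L*l)/3 = -l/3 - l**2/3 - L*l/3)
w(A, g) = -4*A - g*(1 + A + g)/3
w(14, c)/o(9) = (-4*14 - 1/3*4*(1 + 14 + 4))/28 = (-56 - 1/3*4*19)*(1/28) = (-56 - 76/3)*(1/28) = -244/3*1/28 = -61/21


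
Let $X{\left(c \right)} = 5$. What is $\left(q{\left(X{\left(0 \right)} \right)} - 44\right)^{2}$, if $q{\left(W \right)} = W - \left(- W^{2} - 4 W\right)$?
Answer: $36$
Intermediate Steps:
$q{\left(W \right)} = W^{2} + 5 W$ ($q{\left(W \right)} = W - \left(- W^{2} - 4 W\right) = W + \left(W^{2} + 4 W\right) = W^{2} + 5 W$)
$\left(q{\left(X{\left(0 \right)} \right)} - 44\right)^{2} = \left(5 \left(5 + 5\right) - 44\right)^{2} = \left(5 \cdot 10 - 44\right)^{2} = \left(50 - 44\right)^{2} = 6^{2} = 36$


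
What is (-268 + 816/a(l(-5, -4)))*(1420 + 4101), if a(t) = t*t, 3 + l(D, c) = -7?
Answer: -35864416/25 ≈ -1.4346e+6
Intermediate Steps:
l(D, c) = -10 (l(D, c) = -3 - 7 = -10)
a(t) = t**2
(-268 + 816/a(l(-5, -4)))*(1420 + 4101) = (-268 + 816/((-10)**2))*(1420 + 4101) = (-268 + 816/100)*5521 = (-268 + 816*(1/100))*5521 = (-268 + 204/25)*5521 = -6496/25*5521 = -35864416/25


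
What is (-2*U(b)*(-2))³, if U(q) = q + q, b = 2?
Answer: 4096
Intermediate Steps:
U(q) = 2*q
(-2*U(b)*(-2))³ = (-4*2*(-2))³ = (-2*4*(-2))³ = (-8*(-2))³ = 16³ = 4096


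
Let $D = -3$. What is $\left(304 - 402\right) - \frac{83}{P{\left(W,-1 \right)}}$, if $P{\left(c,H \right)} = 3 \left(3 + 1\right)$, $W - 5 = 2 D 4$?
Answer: $- \frac{1259}{12} \approx -104.92$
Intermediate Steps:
$W = -19$ ($W = 5 + 2 \left(-3\right) 4 = 5 - 24 = -19$)
$P{\left(c,H \right)} = 12$ ($P{\left(c,H \right)} = 3 \cdot 4 = 12$)
$\left(304 - 402\right) - \frac{83}{P{\left(W,-1 \right)}} = \left(304 - 402\right) - \frac{83}{12} = -98 - \frac{83}{12} = - \frac{1259}{12}$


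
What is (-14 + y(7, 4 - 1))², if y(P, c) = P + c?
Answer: 16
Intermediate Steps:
(-14 + y(7, 4 - 1))² = (-14 + (7 + (4 - 1)))² = (-14 + (7 + 3))² = (-14 + 10)² = (-4)² = 16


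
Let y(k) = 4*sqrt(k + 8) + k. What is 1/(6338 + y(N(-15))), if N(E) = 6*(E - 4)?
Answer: 389/2421242 - I*sqrt(106)/9684968 ≈ 0.00016066 - 1.0631e-6*I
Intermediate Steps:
N(E) = -24 + 6*E (N(E) = 6*(-4 + E) = -24 + 6*E)
y(k) = k + 4*sqrt(8 + k) (y(k) = 4*sqrt(8 + k) + k = k + 4*sqrt(8 + k))
1/(6338 + y(N(-15))) = 1/(6338 + ((-24 + 6*(-15)) + 4*sqrt(8 + (-24 + 6*(-15))))) = 1/(6338 + ((-24 - 90) + 4*sqrt(8 + (-24 - 90)))) = 1/(6338 + (-114 + 4*sqrt(8 - 114))) = 1/(6338 + (-114 + 4*sqrt(-106))) = 1/(6338 + (-114 + 4*(I*sqrt(106)))) = 1/(6338 + (-114 + 4*I*sqrt(106))) = 1/(6224 + 4*I*sqrt(106))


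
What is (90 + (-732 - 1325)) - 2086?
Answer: -4053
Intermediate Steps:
(90 + (-732 - 1325)) - 2086 = (90 - 2057) - 2086 = -1967 - 2086 = -4053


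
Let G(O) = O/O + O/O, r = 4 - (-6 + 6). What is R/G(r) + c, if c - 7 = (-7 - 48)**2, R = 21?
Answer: 6085/2 ≈ 3042.5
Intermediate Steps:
r = 4 (r = 4 - 1*0 = 4 + 0 = 4)
G(O) = 2 (G(O) = 1 + 1 = 2)
c = 3032 (c = 7 + (-7 - 48)**2 = 7 + (-55)**2 = 7 + 3025 = 3032)
R/G(r) + c = 21/2 + 3032 = 6085/2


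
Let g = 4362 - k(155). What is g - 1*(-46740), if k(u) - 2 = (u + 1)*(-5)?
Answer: 51880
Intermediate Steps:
k(u) = -3 - 5*u (k(u) = 2 + (u + 1)*(-5) = 2 + (1 + u)*(-5) = 2 + (-5 - 5*u) = -3 - 5*u)
g = 5140 (g = 4362 - (-3 - 5*155) = 4362 - (-3 - 775) = 4362 - 1*(-778) = 4362 + 778 = 5140)
g - 1*(-46740) = 5140 - 1*(-46740) = 5140 + 46740 = 51880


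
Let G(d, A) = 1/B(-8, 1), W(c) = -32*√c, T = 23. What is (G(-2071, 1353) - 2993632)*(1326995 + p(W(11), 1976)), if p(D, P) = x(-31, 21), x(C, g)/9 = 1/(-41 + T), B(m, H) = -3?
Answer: -7945067282711/2 ≈ -3.9725e+12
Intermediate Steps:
x(C, g) = -½ (x(C, g) = 9/(-41 + 23) = 9/(-18) = 9*(-1/18) = -½)
G(d, A) = -⅓ (G(d, A) = 1/(-3) = -⅓)
p(D, P) = -½
(G(-2071, 1353) - 2993632)*(1326995 + p(W(11), 1976)) = (-⅓ - 2993632)*(1326995 - ½) = -8980897/3*2653989/2 = -7945067282711/2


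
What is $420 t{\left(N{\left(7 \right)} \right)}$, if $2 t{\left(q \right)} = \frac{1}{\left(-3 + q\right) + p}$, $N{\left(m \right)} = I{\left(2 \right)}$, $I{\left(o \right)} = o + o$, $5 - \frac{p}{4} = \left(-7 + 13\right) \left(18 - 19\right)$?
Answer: $\frac{14}{3} \approx 4.6667$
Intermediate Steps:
$p = 44$ ($p = 20 - 4 \left(-7 + 13\right) \left(18 - 19\right) = 20 - 4 \cdot 6 \left(-1\right) = 20 - -24 = 20 + 24 = 44$)
$I{\left(o \right)} = 2 o$
$N{\left(m \right)} = 4$ ($N{\left(m \right)} = 2 \cdot 2 = 4$)
$t{\left(q \right)} = \frac{1}{2 \left(41 + q\right)}$ ($t{\left(q \right)} = \frac{1}{2 \left(\left(-3 + q\right) + 44\right)} = \frac{1}{2 \left(41 + q\right)}$)
$420 t{\left(N{\left(7 \right)} \right)} = 420 \frac{1}{2 \left(41 + 4\right)} = 420 \frac{1}{2 \cdot 45} = 420 \cdot \frac{1}{2} \cdot \frac{1}{45} = 420 \cdot \frac{1}{90} = \frac{14}{3}$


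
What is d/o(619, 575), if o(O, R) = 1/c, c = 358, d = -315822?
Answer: -113064276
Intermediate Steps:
o(O, R) = 1/358
d/o(619, 575) = -315822/1/358 = -315822*358 = -113064276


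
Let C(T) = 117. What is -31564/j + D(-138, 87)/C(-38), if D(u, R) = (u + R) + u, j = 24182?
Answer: -459077/157183 ≈ -2.9207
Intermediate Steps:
D(u, R) = R + 2*u (D(u, R) = (R + u) + u = R + 2*u)
-31564/j + D(-138, 87)/C(-38) = -31564/24182 + (87 + 2*(-138))/117 = -31564*1/24182 + (87 - 276)*(1/117) = -15782/12091 - 189*1/117 = -15782/12091 - 21/13 = -459077/157183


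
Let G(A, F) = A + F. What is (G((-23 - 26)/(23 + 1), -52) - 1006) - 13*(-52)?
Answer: -9217/24 ≈ -384.04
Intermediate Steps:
(G((-23 - 26)/(23 + 1), -52) - 1006) - 13*(-52) = (((-23 - 26)/(23 + 1) - 52) - 1006) - 13*(-52) = ((-49/24 - 52) - 1006) + 676 = (-1297/24 - 1006) + 676 = -25441/24 + 676 = -9217/24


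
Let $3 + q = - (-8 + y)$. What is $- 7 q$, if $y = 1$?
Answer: $-28$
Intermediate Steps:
$q = 4$ ($q = -3 - \left(-8 + 1\right) = -3 - -7 = -3 + 7 = 4$)
$- 7 q = \left(-7\right) 4 = -28$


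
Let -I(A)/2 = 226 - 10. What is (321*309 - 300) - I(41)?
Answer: 99321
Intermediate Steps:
I(A) = -432 (I(A) = -2*(226 - 10) = -2*216 = -432)
(321*309 - 300) - I(41) = (321*309 - 300) - 1*(-432) = (99189 - 300) + 432 = 98889 + 432 = 99321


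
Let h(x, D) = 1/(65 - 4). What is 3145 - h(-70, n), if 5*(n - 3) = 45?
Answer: 191844/61 ≈ 3145.0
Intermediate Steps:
n = 12 (n = 3 + (1/5)*45 = 3 + 9 = 12)
h(x, D) = 1/61
3145 - h(-70, n) = 3145 - 1*1/61 = 3145 - 1/61 = 191844/61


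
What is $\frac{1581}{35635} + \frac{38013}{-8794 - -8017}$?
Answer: $- \frac{451121606}{9229465} \approx -48.878$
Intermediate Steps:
$\frac{1581}{35635} + \frac{38013}{-8794 - -8017} = 1581 \cdot \frac{1}{35635} + \frac{38013}{-8794 + 8017} = \frac{1581}{35635} + \frac{38013}{-777} = \frac{1581}{35635} + 38013 \left(- \frac{1}{777}\right) = \frac{1581}{35635} - \frac{12671}{259} = - \frac{451121606}{9229465}$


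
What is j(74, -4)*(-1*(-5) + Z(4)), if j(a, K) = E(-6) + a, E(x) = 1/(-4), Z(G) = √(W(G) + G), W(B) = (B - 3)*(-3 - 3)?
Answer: 1475/4 + 295*I*√2/4 ≈ 368.75 + 104.3*I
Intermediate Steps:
W(B) = 18 - 6*B (W(B) = (-3 + B)*(-6) = 18 - 6*B)
Z(G) = √(18 - 5*G) (Z(G) = √((18 - 6*G) + G) = √(18 - 5*G))
E(x) = -¼
j(a, K) = -¼ + a
j(74, -4)*(-1*(-5) + Z(4)) = (-¼ + 74)*(-1*(-5) + √(18 - 5*4)) = 295*(5 + √(18 - 20))/4 = 295*(5 + √(-2))/4 = 295*(5 + I*√2)/4 = 1475/4 + 295*I*√2/4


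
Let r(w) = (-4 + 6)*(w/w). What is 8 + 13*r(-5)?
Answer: 34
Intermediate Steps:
r(w) = 2 (r(w) = 2*1 = 2)
8 + 13*r(-5) = 8 + 13*2 = 8 + 26 = 34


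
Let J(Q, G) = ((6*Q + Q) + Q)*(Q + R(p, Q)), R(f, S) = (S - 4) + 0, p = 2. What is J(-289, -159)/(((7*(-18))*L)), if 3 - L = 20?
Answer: 13192/21 ≈ 628.19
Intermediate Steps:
L = -17 (L = 3 - 1*20 = 3 - 20 = -17)
R(f, S) = -4 + S (R(f, S) = (-4 + S) + 0 = -4 + S)
J(Q, G) = 8*Q*(-4 + 2*Q) (J(Q, G) = ((6*Q + Q) + Q)*(Q + (-4 + Q)) = (7*Q + Q)*(-4 + 2*Q) = (8*Q)*(-4 + 2*Q) = 8*Q*(-4 + 2*Q))
J(-289, -159)/(((7*(-18))*L)) = (16*(-289)*(-2 - 289))/(((7*(-18))*(-17))) = (16*(-289)*(-291))/((-126*(-17))) = 1345584/2142 = 1345584*(1/2142) = 13192/21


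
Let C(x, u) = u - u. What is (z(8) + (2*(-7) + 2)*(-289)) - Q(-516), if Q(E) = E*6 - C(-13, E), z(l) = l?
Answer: 6572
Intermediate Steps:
C(x, u) = 0
Q(E) = 6*E (Q(E) = E*6 - 1*0 = 6*E + 0 = 6*E)
(z(8) + (2*(-7) + 2)*(-289)) - Q(-516) = (8 + (2*(-7) + 2)*(-289)) - 6*(-516) = (8 + (-14 + 2)*(-289)) - 1*(-3096) = (8 - 12*(-289)) + 3096 = (8 + 3468) + 3096 = 3476 + 3096 = 6572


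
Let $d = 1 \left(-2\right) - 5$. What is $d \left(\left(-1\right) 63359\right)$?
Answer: $443513$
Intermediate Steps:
$d = -7$ ($d = -2 - 5 = -7$)
$d \left(\left(-1\right) 63359\right) = - 7 \left(\left(-1\right) 63359\right) = \left(-7\right) \left(-63359\right) = 443513$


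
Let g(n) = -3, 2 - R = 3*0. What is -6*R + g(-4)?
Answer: -15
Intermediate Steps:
R = 2 (R = 2 - 3*0 = 2 - 1*0 = 2 + 0 = 2)
-6*R + g(-4) = -6*2 - 3 = -12 - 3 = -15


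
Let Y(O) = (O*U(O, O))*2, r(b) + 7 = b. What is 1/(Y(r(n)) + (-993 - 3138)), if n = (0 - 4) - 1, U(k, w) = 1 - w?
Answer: -1/4443 ≈ -0.00022507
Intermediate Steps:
n = -5 (n = -4 - 1 = -5)
r(b) = -7 + b
Y(O) = 2*O*(1 - O) (Y(O) = (O*(1 - O))*2 = 2*O*(1 - O))
1/(Y(r(n)) + (-993 - 3138)) = 1/(2*(-7 - 5)*(1 - (-7 - 5)) + (-993 - 3138)) = 1/(2*(-12)*(1 - 1*(-12)) - 4131) = 1/(2*(-12)*(1 + 12) - 4131) = 1/(2*(-12)*13 - 4131) = 1/(-312 - 4131) = 1/(-4443) = -1/4443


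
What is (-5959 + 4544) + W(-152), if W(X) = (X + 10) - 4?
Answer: -1561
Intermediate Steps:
W(X) = 6 + X (W(X) = (10 + X) - 4 = 6 + X)
(-5959 + 4544) + W(-152) = (-5959 + 4544) + (6 - 152) = -1415 - 146 = -1561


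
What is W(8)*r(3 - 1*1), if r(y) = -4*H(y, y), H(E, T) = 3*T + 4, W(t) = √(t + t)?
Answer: -160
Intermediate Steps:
W(t) = √2*√t (W(t) = √(2*t) = √2*√t)
H(E, T) = 4 + 3*T
r(y) = -16 - 12*y (r(y) = -4*(4 + 3*y) = -16 - 12*y)
W(8)*r(3 - 1*1) = (√2*√8)*(-16 - 12*(3 - 1*1)) = (√2*(2*√2))*(-16 - 12*(3 - 1)) = 4*(-16 - 12*2) = 4*(-16 - 24) = 4*(-40) = -160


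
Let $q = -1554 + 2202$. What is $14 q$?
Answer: $9072$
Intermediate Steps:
$q = 648$
$14 q = 14 \cdot 648 = 9072$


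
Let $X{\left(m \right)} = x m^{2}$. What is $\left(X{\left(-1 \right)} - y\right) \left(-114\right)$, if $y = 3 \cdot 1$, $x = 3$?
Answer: $0$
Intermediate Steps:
$y = 3$
$X{\left(m \right)} = 3 m^{2}$
$\left(X{\left(-1 \right)} - y\right) \left(-114\right) = \left(3 \left(-1\right)^{2} - 3\right) \left(-114\right) = \left(3 \cdot 1 - 3\right) \left(-114\right) = \left(3 - 3\right) \left(-114\right) = 0 \left(-114\right) = 0$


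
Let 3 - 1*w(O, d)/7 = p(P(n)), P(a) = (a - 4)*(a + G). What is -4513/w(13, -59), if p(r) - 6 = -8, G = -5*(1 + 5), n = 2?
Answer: -4513/35 ≈ -128.94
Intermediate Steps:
G = -30 (G = -5*6 = -30)
P(a) = (-30 + a)*(-4 + a) (P(a) = (a - 4)*(a - 30) = (-4 + a)*(-30 + a) = (-30 + a)*(-4 + a))
p(r) = -2 (p(r) = 6 - 8 = -2)
w(O, d) = 35 (w(O, d) = 21 - 7*(-2) = 21 + 14 = 35)
-4513/w(13, -59) = -4513/35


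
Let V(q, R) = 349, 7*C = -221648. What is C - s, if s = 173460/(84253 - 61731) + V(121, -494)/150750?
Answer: -53765750305589/1697595750 ≈ -31672.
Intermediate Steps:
C = -31664 (C = (1/7)*(-221648) = -31664)
s = 13078477589/1697595750 (s = 173460/(84253 - 61731) + 349/150750 = 173460/22522 + 349*(1/150750) = 173460*(1/22522) + 349/150750 = 86730/11261 + 349/150750 = 13078477589/1697595750 ≈ 7.7041)
C - s = -31664 - 1*13078477589/1697595750 = -31664 - 13078477589/1697595750 = -53765750305589/1697595750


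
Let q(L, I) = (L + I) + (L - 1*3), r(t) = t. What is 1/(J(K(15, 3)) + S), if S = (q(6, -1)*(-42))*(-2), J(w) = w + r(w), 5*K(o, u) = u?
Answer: 5/3366 ≈ 0.0014854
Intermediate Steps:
K(o, u) = u/5
q(L, I) = -3 + I + 2*L (q(L, I) = (I + L) + (L - 3) = (I + L) + (-3 + L) = -3 + I + 2*L)
J(w) = 2*w (J(w) = w + w = 2*w)
S = 672 (S = ((-3 - 1 + 2*6)*(-42))*(-2) = ((-3 - 1 + 12)*(-42))*(-2) = (8*(-42))*(-2) = -336*(-2) = 672)
1/(J(K(15, 3)) + S) = 1/(2*((1/5)*3) + 672) = 1/(2*(3/5) + 672) = 1/(6/5 + 672) = 1/(3366/5) = 5/3366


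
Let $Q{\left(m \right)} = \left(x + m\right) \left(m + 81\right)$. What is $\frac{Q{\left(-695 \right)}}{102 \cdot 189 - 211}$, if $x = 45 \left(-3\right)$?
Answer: $\frac{509620}{19067} \approx 26.728$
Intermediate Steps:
$x = -135$
$Q{\left(m \right)} = \left(-135 + m\right) \left(81 + m\right)$ ($Q{\left(m \right)} = \left(-135 + m\right) \left(m + 81\right) = \left(-135 + m\right) \left(81 + m\right)$)
$\frac{Q{\left(-695 \right)}}{102 \cdot 189 - 211} = \frac{-10935 + \left(-695\right)^{2} - -37530}{102 \cdot 189 - 211} = \frac{-10935 + 483025 + 37530}{19278 - 211} = \frac{509620}{19067}$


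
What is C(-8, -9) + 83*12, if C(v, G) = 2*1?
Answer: 998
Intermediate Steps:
C(v, G) = 2
C(-8, -9) + 83*12 = 2 + 83*12 = 2 + 996 = 998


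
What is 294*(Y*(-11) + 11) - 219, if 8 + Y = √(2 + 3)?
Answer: 28887 - 3234*√5 ≈ 21656.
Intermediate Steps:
Y = -8 + √5 (Y = -8 + √(2 + 3) = -8 + √5 ≈ -5.7639)
294*(Y*(-11) + 11) - 219 = 294*((-8 + √5)*(-11) + 11) - 219 = 294*((88 - 11*√5) + 11) - 219 = 294*(99 - 11*√5) - 219 = (29106 - 3234*√5) - 219 = 28887 - 3234*√5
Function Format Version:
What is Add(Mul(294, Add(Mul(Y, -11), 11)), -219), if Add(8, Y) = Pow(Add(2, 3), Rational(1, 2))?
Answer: Add(28887, Mul(-3234, Pow(5, Rational(1, 2)))) ≈ 21656.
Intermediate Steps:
Y = Add(-8, Pow(5, Rational(1, 2))) (Y = Add(-8, Pow(Add(2, 3), Rational(1, 2))) = Add(-8, Pow(5, Rational(1, 2))) ≈ -5.7639)
Add(Mul(294, Add(Mul(Y, -11), 11)), -219) = Add(Mul(294, Add(Mul(Add(-8, Pow(5, Rational(1, 2))), -11), 11)), -219) = Add(Mul(294, Add(Add(88, Mul(-11, Pow(5, Rational(1, 2)))), 11)), -219) = Add(Mul(294, Add(99, Mul(-11, Pow(5, Rational(1, 2))))), -219) = Add(Add(29106, Mul(-3234, Pow(5, Rational(1, 2)))), -219) = Add(28887, Mul(-3234, Pow(5, Rational(1, 2))))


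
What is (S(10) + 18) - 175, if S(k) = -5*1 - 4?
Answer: -166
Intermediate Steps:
S(k) = -9 (S(k) = -5 - 4 = -9)
(S(10) + 18) - 175 = (-9 + 18) - 175 = 9 - 175 = -166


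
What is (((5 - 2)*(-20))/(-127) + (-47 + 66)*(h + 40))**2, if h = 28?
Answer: 26943252736/16129 ≈ 1.6705e+6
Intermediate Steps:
(((5 - 2)*(-20))/(-127) + (-47 + 66)*(h + 40))**2 = (((5 - 2)*(-20))/(-127) + (-47 + 66)*(28 + 40))**2 = ((3*(-20))*(-1/127) + 19*68)**2 = (-60*(-1/127) + 1292)**2 = (60/127 + 1292)**2 = (164144/127)**2 = 26943252736/16129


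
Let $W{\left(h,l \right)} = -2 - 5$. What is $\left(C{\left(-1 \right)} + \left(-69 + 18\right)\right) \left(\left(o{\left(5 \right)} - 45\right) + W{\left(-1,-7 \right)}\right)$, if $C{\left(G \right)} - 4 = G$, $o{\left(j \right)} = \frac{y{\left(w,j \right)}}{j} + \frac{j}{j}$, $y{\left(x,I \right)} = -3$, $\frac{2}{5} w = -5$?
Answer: $\frac{12384}{5} \approx 2476.8$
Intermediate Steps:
$w = - \frac{25}{2}$ ($w = \frac{5}{2} \left(-5\right) = - \frac{25}{2} \approx -12.5$)
$W{\left(h,l \right)} = -7$
$o{\left(j \right)} = 1 - \frac{3}{j}$ ($o{\left(j \right)} = - \frac{3}{j} + \frac{j}{j} = - \frac{3}{j} + 1 = 1 - \frac{3}{j}$)
$C{\left(G \right)} = 4 + G$
$\left(C{\left(-1 \right)} + \left(-69 + 18\right)\right) \left(\left(o{\left(5 \right)} - 45\right) + W{\left(-1,-7 \right)}\right) = \left(\left(4 - 1\right) + \left(-69 + 18\right)\right) \left(\left(\frac{-3 + 5}{5} - 45\right) - 7\right) = \left(3 - 51\right) \left(\left(\frac{1}{5} \cdot 2 - 45\right) - 7\right) = - 48 \left(\left(\frac{2}{5} - 45\right) - 7\right) = - 48 \left(- \frac{223}{5} - 7\right) = \left(-48\right) \left(- \frac{258}{5}\right) = \frac{12384}{5}$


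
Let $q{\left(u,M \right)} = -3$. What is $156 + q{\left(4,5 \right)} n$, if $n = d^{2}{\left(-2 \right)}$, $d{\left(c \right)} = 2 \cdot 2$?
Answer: $108$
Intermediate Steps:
$d{\left(c \right)} = 4$
$n = 16$ ($n = 4^{2} = 16$)
$156 + q{\left(4,5 \right)} n = 156 - 48 = 108$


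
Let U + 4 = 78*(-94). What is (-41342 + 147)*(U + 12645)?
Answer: -218704255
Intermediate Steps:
U = -7336 (U = -4 + 78*(-94) = -4 - 7332 = -7336)
(-41342 + 147)*(U + 12645) = (-41342 + 147)*(-7336 + 12645) = -41195*5309 = -218704255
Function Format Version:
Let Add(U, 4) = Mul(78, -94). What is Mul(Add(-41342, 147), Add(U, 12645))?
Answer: -218704255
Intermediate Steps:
U = -7336 (U = Add(-4, Mul(78, -94)) = Add(-4, -7332) = -7336)
Mul(Add(-41342, 147), Add(U, 12645)) = Mul(Add(-41342, 147), Add(-7336, 12645)) = Mul(-41195, 5309) = -218704255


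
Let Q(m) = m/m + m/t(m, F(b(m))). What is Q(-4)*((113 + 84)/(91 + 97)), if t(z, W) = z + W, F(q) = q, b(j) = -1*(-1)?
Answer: 1379/564 ≈ 2.4450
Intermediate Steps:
b(j) = 1
t(z, W) = W + z
Q(m) = 1 + m/(1 + m) (Q(m) = m/m + m/(1 + m) = 1 + m/(1 + m))
Q(-4)*((113 + 84)/(91 + 97)) = ((1 + 2*(-4))/(1 - 4))*((113 + 84)/(91 + 97)) = ((1 - 8)/(-3))*(197/188) = (-⅓*(-7))*(197*(1/188)) = (7/3)*(197/188) = 1379/564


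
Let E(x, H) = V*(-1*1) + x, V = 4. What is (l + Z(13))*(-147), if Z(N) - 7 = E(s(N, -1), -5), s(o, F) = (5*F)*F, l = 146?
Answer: -22638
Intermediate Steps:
s(o, F) = 5*F²
E(x, H) = -4 + x (E(x, H) = 4*(-1*1) + x = 4*(-1) + x = -4 + x)
Z(N) = 8 (Z(N) = 7 + (-4 + 5*(-1)²) = 7 + (-4 + 5*1) = 7 + (-4 + 5) = 7 + 1 = 8)
(l + Z(13))*(-147) = (146 + 8)*(-147) = 154*(-147) = -22638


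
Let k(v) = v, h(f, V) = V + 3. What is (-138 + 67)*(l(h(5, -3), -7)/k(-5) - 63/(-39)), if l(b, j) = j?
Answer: -13916/65 ≈ -214.09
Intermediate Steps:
h(f, V) = 3 + V
(-138 + 67)*(l(h(5, -3), -7)/k(-5) - 63/(-39)) = (-138 + 67)*(-7/(-5) - 63/(-39)) = -71*(-7*(-⅕) - 63*(-1/39)) = -71*(7/5 + 21/13) = -71*196/65 = -13916/65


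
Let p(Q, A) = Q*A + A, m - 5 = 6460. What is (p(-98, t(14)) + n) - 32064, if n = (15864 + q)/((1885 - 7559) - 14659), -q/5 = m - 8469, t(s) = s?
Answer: -679595410/20333 ≈ -33423.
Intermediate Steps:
m = 6465 (m = 5 + 6460 = 6465)
q = 10020 (q = -5*(6465 - 8469) = -5*(-2004) = 10020)
p(Q, A) = A + A*Q (p(Q, A) = A*Q + A = A + A*Q)
n = -25884/20333 (n = (15864 + 10020)/((1885 - 7559) - 14659) = 25884/(-5674 - 14659) = 25884/(-20333) = 25884*(-1/20333) = -25884/20333 ≈ -1.2730)
(p(-98, t(14)) + n) - 32064 = (14*(1 - 98) - 25884/20333) - 32064 = (14*(-97) - 25884/20333) - 32064 = (-1358 - 25884/20333) - 32064 = -27638098/20333 - 32064 = -679595410/20333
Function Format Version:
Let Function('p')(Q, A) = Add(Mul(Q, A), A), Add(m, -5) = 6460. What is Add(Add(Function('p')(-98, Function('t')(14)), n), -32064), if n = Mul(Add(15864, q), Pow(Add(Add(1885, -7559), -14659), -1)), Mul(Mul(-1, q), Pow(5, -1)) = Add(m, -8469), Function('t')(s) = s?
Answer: Rational(-679595410, 20333) ≈ -33423.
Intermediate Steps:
m = 6465 (m = Add(5, 6460) = 6465)
q = 10020 (q = Mul(-5, Add(6465, -8469)) = Mul(-5, -2004) = 10020)
Function('p')(Q, A) = Add(A, Mul(A, Q)) (Function('p')(Q, A) = Add(Mul(A, Q), A) = Add(A, Mul(A, Q)))
n = Rational(-25884, 20333) (n = Mul(Add(15864, 10020), Pow(Add(Add(1885, -7559), -14659), -1)) = Mul(25884, Pow(Add(-5674, -14659), -1)) = Mul(25884, Pow(-20333, -1)) = Mul(25884, Rational(-1, 20333)) = Rational(-25884, 20333) ≈ -1.2730)
Add(Add(Function('p')(-98, Function('t')(14)), n), -32064) = Add(Add(Mul(14, Add(1, -98)), Rational(-25884, 20333)), -32064) = Add(Add(Mul(14, -97), Rational(-25884, 20333)), -32064) = Add(Add(-1358, Rational(-25884, 20333)), -32064) = Add(Rational(-27638098, 20333), -32064) = Rational(-679595410, 20333)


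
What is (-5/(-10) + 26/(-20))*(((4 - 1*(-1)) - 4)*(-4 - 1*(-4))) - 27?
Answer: -27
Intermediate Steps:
(-5/(-10) + 26/(-20))*(((4 - 1*(-1)) - 4)*(-4 - 1*(-4))) - 27 = (-5*(-1/10) + 26*(-1/20))*(((4 + 1) - 4)*(-4 + 4)) - 27 = (1/2 - 13/10)*((5 - 4)*0) - 27 = -4*0/5 - 27 = -4/5*0 - 27 = 0 - 27 = -27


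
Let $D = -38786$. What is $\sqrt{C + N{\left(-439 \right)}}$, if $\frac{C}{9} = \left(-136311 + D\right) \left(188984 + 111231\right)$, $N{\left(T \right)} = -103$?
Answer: $i \sqrt{473100712798} \approx 6.8782 \cdot 10^{5} i$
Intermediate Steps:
$C = -473100712695$ ($C = 9 \left(-136311 - 38786\right) \left(188984 + 111231\right) = 9 \left(\left(-175097\right) 300215\right) = 9 \left(-52566745855\right) = -473100712695$)
$\sqrt{C + N{\left(-439 \right)}} = \sqrt{-473100712695 - 103} = \sqrt{-473100712798} = i \sqrt{473100712798}$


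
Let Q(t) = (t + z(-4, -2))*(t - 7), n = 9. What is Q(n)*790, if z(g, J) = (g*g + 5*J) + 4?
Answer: 30020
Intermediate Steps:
z(g, J) = 4 + g² + 5*J (z(g, J) = (g² + 5*J) + 4 = 4 + g² + 5*J)
Q(t) = (-7 + t)*(10 + t) (Q(t) = (t + (4 + (-4)² + 5*(-2)))*(t - 7) = (t + (4 + 16 - 10))*(-7 + t) = (t + 10)*(-7 + t) = (10 + t)*(-7 + t) = (-7 + t)*(10 + t))
Q(n)*790 = (-70 + 9² + 3*9)*790 = (-70 + 81 + 27)*790 = 38*790 = 30020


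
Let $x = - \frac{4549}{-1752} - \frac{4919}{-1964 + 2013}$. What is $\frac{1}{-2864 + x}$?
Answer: $- \frac{85848}{254263859} \approx -0.00033763$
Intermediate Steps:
$x = - \frac{8395187}{85848}$ ($x = \left(-4549\right) \left(- \frac{1}{1752}\right) - \frac{4919}{49} = \frac{4549}{1752} - \frac{4919}{49} = - \frac{8395187}{85848} \approx -97.791$)
$\frac{1}{-2864 + x} = \frac{1}{-2864 - \frac{8395187}{85848}} = \frac{1}{- \frac{254263859}{85848}} = - \frac{85848}{254263859}$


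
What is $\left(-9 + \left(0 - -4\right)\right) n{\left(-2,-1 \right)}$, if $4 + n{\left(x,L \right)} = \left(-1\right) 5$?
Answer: $45$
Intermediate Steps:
$n{\left(x,L \right)} = -9$ ($n{\left(x,L \right)} = -4 - 5 = -9$)
$\left(-9 + \left(0 - -4\right)\right) n{\left(-2,-1 \right)} = \left(-9 + \left(0 - -4\right)\right) \left(-9\right) = \left(-9 + \left(0 + 4\right)\right) \left(-9\right) = \left(-9 + 4\right) \left(-9\right) = \left(-5\right) \left(-9\right) = 45$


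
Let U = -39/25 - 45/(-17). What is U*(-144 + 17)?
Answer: -58674/425 ≈ -138.06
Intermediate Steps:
U = 462/425 (U = -39*1/25 - 45*(-1/17) = -39/25 + 45/17 = 462/425 ≈ 1.0871)
U*(-144 + 17) = 462*(-144 + 17)/425 = (462/425)*(-127) = -58674/425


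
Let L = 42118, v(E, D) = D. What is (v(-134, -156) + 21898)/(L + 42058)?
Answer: 10871/42088 ≈ 0.25829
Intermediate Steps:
(v(-134, -156) + 21898)/(L + 42058) = (-156 + 21898)/(42118 + 42058) = 21742/84176 = 21742*(1/84176) = 10871/42088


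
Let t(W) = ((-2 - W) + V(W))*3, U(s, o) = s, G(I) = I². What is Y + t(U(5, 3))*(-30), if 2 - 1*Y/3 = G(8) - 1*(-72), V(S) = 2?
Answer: 48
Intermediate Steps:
Y = -402 (Y = 6 - 3*(8² - 1*(-72)) = 6 - 3*(64 + 72) = 6 - 3*136 = 6 - 408 = -402)
t(W) = -3*W (t(W) = ((-2 - W) + 2)*3 = -W*3 = -3*W)
Y + t(U(5, 3))*(-30) = -402 - 3*5*(-30) = -402 - 15*(-30) = -402 + 450 = 48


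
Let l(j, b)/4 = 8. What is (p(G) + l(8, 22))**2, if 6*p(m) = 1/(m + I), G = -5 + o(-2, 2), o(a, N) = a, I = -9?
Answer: 9431041/9216 ≈ 1023.3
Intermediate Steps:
l(j, b) = 32 (l(j, b) = 4*8 = 32)
G = -7 (G = -5 - 2 = -7)
p(m) = 1/(6*(-9 + m)) (p(m) = 1/(6*(m - 9)) = 1/(6*(-9 + m)))
(p(G) + l(8, 22))**2 = (1/(6*(-9 - 7)) + 32)**2 = ((1/6)/(-16) + 32)**2 = ((1/6)*(-1/16) + 32)**2 = (-1/96 + 32)**2 = (3071/96)**2 = 9431041/9216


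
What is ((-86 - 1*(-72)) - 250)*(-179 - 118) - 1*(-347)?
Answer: 78755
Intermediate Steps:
((-86 - 1*(-72)) - 250)*(-179 - 118) - 1*(-347) = ((-86 + 72) - 250)*(-297) + 347 = (-14 - 250)*(-297) + 347 = -264*(-297) + 347 = 78408 + 347 = 78755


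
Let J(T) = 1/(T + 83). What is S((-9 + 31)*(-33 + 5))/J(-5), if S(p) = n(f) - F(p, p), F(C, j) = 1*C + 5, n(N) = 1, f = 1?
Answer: 47736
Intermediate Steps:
F(C, j) = 5 + C (F(C, j) = C + 5 = 5 + C)
S(p) = -4 - p (S(p) = 1 - (5 + p) = 1 + (-5 - p) = -4 - p)
J(T) = 1/(83 + T)
S((-9 + 31)*(-33 + 5))/J(-5) = (-4 - (-9 + 31)*(-33 + 5))/(1/(83 - 5)) = (-4 - 22*(-28))/(1/78) = (-4 - 1*(-616))/(1/78) = (-4 + 616)*78 = 612*78 = 47736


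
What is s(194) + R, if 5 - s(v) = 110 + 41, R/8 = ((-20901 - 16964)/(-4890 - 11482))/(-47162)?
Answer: -14091524683/96517033 ≈ -146.00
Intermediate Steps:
R = -37865/96517033 (R = 8*(((-20901 - 16964)/(-4890 - 11482))/(-47162)) = 8*(-37865/(-16372)*(-1/47162)) = 8*(-37865*(-1/16372)*(-1/47162)) = 8*((37865/16372)*(-1/47162)) = 8*(-37865/772136264) = -37865/96517033 ≈ -0.00039231)
s(v) = -146 (s(v) = 5 - (110 + 41) = 5 - 1*151 = 5 - 151 = -146)
s(194) + R = -146 - 37865/96517033 = -14091524683/96517033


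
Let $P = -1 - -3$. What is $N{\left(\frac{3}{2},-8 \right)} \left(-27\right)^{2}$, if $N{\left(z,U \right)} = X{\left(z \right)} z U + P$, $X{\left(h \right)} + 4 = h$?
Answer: $23328$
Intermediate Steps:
$X{\left(h \right)} = -4 + h$
$P = 2$ ($P = -1 + 3 = 2$)
$N{\left(z,U \right)} = 2 + U z \left(-4 + z\right)$ ($N{\left(z,U \right)} = \left(-4 + z\right) z U + 2 = z \left(-4 + z\right) U + 2 = U z \left(-4 + z\right) + 2 = 2 + U z \left(-4 + z\right)$)
$N{\left(\frac{3}{2},-8 \right)} \left(-27\right)^{2} = \left(2 - 8 \cdot \frac{3}{2} \left(-4 + \frac{3}{2}\right)\right) \left(-27\right)^{2} = \left(2 - 8 \cdot 3 \cdot \frac{1}{2} \left(-4 + 3 \cdot \frac{1}{2}\right)\right) 729 = \left(2 - 12 \left(-4 + \frac{3}{2}\right)\right) 729 = \left(2 - 12 \left(- \frac{5}{2}\right)\right) 729 = \left(2 + 30\right) 729 = 32 \cdot 729 = 23328$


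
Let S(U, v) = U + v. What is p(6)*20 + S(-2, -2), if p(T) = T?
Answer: 116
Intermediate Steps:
p(6)*20 + S(-2, -2) = 6*20 + (-2 - 2) = 120 - 4 = 116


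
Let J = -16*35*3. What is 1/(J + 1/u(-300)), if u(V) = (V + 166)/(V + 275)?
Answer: -134/225095 ≈ -0.00059530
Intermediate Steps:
u(V) = (166 + V)/(275 + V)
J = -1680 (J = -560*3 = -1680)
1/(J + 1/u(-300)) = 1/(-1680 + 1/((166 - 300)/(275 - 300))) = 1/(-1680 + 1/(-134/(-25))) = 1/(-1680 + 1/(-1/25*(-134))) = 1/(-1680 + 1/(134/25)) = 1/(-1680 + 25/134) = 1/(-225095/134) = -134/225095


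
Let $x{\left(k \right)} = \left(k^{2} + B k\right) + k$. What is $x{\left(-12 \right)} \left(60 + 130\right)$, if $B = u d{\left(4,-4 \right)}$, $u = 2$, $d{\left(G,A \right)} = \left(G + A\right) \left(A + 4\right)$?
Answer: $25080$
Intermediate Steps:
$d{\left(G,A \right)} = \left(4 + A\right) \left(A + G\right)$ ($d{\left(G,A \right)} = \left(A + G\right) \left(4 + A\right) = \left(4 + A\right) \left(A + G\right)$)
$B = 0$ ($B = 2 \left(\left(-4\right)^{2} + 4 \left(-4\right) + 4 \cdot 4 - 16\right) = 2 \left(16 - 16 + 16 - 16\right) = 2 \cdot 0 = 0$)
$x{\left(k \right)} = k + k^{2}$ ($x{\left(k \right)} = \left(k^{2} + 0 k\right) + k = \left(k^{2} + 0\right) + k = k^{2} + k = k + k^{2}$)
$x{\left(-12 \right)} \left(60 + 130\right) = - 12 \left(1 - 12\right) \left(60 + 130\right) = \left(-12\right) \left(-11\right) 190 = 132 \cdot 190 = 25080$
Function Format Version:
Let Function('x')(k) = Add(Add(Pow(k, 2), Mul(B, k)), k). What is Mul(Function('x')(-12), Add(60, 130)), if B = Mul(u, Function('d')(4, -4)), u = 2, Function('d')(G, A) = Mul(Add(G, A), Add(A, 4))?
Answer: 25080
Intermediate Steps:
Function('d')(G, A) = Mul(Add(4, A), Add(A, G)) (Function('d')(G, A) = Mul(Add(A, G), Add(4, A)) = Mul(Add(4, A), Add(A, G)))
B = 0 (B = Mul(2, Add(Pow(-4, 2), Mul(4, -4), Mul(4, 4), Mul(-4, 4))) = Mul(2, Add(16, -16, 16, -16)) = Mul(2, 0) = 0)
Function('x')(k) = Add(k, Pow(k, 2)) (Function('x')(k) = Add(Add(Pow(k, 2), Mul(0, k)), k) = Add(Add(Pow(k, 2), 0), k) = Add(Pow(k, 2), k) = Add(k, Pow(k, 2)))
Mul(Function('x')(-12), Add(60, 130)) = Mul(Mul(-12, Add(1, -12)), Add(60, 130)) = Mul(Mul(-12, -11), 190) = Mul(132, 190) = 25080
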